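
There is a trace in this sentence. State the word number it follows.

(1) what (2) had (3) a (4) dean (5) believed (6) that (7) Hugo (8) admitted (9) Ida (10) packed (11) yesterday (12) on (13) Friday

10

The displaced element is "what" (word 1).
It is linked across 2 clause boundaries (that → Ø).
It functions as the direct object of "packed", so the gap sits immediately after word 10 ("packed").
Base order: A dean had believed that Hugo admitted Ida packed what yesterday on Friday.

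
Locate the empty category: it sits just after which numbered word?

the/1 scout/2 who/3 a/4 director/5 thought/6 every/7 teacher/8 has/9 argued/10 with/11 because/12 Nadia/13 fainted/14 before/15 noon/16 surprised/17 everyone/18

11

The displaced element is "the scout" (word 2).
It is linked across 1 clause boundary (Ø).
It functions as the object of the preposition "with" of "argued", so the gap sits immediately after word 11 ("with").
Base order: A director thought every teacher has argued with the scout because Nadia fainted before noon.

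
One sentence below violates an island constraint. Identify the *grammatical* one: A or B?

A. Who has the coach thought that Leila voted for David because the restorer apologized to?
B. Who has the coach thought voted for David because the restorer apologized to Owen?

In A, the wh-phrase is extracted from inside an adjunct island (introduced by "because"), which blocks movement.
In B, the extraction path crosses only that-complement boundaries, which are transparent.
So B is grammatical.

B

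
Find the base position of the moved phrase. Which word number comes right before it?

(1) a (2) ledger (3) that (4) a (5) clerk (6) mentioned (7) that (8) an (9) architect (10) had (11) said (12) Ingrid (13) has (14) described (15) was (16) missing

14

The displaced element is "a ledger" (word 2).
It is linked across 2 clause boundaries (that → Ø).
It functions as the direct object of "described", so the gap sits immediately after word 14 ("described").
Base order: A clerk mentioned that an architect had said Ingrid has described a ledger.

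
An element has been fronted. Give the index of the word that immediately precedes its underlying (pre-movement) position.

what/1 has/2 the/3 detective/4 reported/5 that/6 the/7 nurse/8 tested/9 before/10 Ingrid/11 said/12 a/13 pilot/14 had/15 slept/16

9

The displaced element is "what" (word 1).
It is linked across 1 clause boundary (that).
It functions as the direct object of "tested", so the gap sits immediately after word 9 ("tested").
Base order: The detective has reported that the nurse tested what before Ingrid said a pilot had slept.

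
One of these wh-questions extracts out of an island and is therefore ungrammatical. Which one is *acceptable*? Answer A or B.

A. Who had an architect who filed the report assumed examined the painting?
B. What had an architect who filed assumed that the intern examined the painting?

A

In B, the wh-phrase is extracted from inside a complex-NP island (relative clause) (introduced by "who"), which blocks movement.
In A, the extraction path crosses only that-complement boundaries, which are transparent.
So A is grammatical.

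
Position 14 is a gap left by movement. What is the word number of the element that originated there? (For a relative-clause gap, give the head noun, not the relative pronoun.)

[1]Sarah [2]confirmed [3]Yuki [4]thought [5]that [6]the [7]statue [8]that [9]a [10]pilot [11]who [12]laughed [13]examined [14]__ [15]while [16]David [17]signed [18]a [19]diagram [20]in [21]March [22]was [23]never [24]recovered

The gap at 14 is the object of "examined", inside a relative clause.
The relative pronoun is "that" (word 8); it is bound by the head noun immediately before it.
Its filler is the head noun "statue", at word 7.

7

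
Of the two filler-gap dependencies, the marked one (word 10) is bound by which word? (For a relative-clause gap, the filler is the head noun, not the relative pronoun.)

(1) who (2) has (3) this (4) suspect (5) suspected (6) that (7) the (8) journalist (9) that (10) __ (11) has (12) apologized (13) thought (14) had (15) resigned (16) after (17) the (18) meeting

The marked gap is inside the relative clause, the subject of "apologized".
Its filler is the head noun "journalist" (via "that"), at word 8.
(The other dependency links word 1 to a gap after word 13.)

8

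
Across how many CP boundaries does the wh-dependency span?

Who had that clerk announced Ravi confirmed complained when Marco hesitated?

"who" is extracted from the subject of "complained".
Boundaries crossed, outermost first: [Ø], [Ø] — 2 in total.

2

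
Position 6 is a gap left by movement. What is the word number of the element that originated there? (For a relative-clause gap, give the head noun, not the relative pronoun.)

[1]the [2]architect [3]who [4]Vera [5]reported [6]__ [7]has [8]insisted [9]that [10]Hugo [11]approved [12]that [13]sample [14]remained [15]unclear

2

The gap at 6 is the subject of "insisted", inside a relative clause.
The relative pronoun is "who" (word 3); it is bound by the head noun immediately before it.
Its filler is the head noun "architect", at word 2.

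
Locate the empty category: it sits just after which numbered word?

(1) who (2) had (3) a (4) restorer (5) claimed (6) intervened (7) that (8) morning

The displaced element is "who" (word 1).
It is linked across 1 clause boundary (Ø).
It functions as the subject of "intervened", so the gap sits immediately after word 5 ("claimed").
Base order: A restorer had claimed that who intervened that morning.

5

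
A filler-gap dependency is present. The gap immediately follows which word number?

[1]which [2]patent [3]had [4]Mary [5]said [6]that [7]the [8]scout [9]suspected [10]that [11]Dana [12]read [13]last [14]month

12

The displaced element is "which patent" (word 2).
It is linked across 2 clause boundaries (that → that).
It functions as the direct object of "read", so the gap sits immediately after word 12 ("read").
Base order: Mary had said that the scout suspected that Dana read which patent last month.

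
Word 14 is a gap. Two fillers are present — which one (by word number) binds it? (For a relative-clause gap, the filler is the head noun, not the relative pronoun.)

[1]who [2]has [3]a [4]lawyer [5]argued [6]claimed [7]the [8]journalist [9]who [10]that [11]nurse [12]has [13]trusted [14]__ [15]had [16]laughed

The marked gap is inside the relative clause, the direct object of "trusted".
Its filler is the head noun "journalist" (via "who"), at word 8.
(The other dependency links word 1 to a gap after word 5.)

8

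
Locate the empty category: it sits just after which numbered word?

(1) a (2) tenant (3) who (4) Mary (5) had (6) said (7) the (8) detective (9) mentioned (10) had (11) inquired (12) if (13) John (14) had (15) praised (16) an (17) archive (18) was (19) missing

The displaced element is "a tenant" (word 2).
It is linked across 2 clause boundaries (Ø → Ø).
It functions as the subject of "inquired", so the gap sits immediately after word 9 ("mentioned").
Base order: Mary had said the detective mentioned that a tenant had inquired if John had praised an archive.

9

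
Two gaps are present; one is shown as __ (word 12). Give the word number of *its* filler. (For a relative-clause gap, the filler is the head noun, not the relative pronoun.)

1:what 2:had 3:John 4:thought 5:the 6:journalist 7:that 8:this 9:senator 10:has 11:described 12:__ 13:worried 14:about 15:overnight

6

The marked gap is inside the relative clause, the direct object of "described".
Its filler is the head noun "journalist" (via "that"), at word 6.
(The other dependency links word 1 to a gap after word 14.)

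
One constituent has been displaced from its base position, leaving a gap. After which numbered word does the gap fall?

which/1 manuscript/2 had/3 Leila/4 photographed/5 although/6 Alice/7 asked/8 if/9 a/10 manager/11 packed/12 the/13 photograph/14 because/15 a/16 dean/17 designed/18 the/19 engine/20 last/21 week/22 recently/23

5

The displaced element is "which manuscript" (word 2).
It functions as the direct object of "photographed", so the gap sits immediately after word 5 ("photographed").
Base order: Leila had photographed which manuscript although Alice asked if a manager packed the photograph because a dean designed the engine last week recently.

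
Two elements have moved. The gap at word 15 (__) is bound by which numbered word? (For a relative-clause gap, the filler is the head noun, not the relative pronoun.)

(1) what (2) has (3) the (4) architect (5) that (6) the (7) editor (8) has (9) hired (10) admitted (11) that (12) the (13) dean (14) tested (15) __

1

The marked gap is the direct object of "tested".
Its filler is the fronted wh-phrase "what", at word 1.
(The other dependency links word 4 to a gap after word 9.)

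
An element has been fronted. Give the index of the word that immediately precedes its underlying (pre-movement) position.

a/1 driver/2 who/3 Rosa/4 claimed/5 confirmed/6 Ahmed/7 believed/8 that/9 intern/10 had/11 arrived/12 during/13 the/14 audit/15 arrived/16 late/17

5

The displaced element is "a driver" (word 2).
It is linked across 1 clause boundary (Ø).
It functions as the subject of "confirmed", so the gap sits immediately after word 5 ("claimed").
Base order: Rosa claimed that a driver confirmed Ahmed believed that intern had arrived during the audit.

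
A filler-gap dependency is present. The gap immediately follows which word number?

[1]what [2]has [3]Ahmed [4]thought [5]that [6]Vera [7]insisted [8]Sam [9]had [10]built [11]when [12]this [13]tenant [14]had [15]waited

The displaced element is "what" (word 1).
It is linked across 2 clause boundaries (that → Ø).
It functions as the direct object of "built", so the gap sits immediately after word 10 ("built").
Base order: Ahmed has thought that Vera insisted Sam had built what when this tenant had waited.

10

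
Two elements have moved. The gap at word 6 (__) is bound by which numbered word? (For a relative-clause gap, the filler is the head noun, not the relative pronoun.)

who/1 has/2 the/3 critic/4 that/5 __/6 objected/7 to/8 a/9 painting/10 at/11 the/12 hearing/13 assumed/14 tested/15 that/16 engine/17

4

The marked gap is inside the relative clause, the subject of "objected".
Its filler is the head noun "critic" (via "that"), at word 4.
(The other dependency links word 1 to a gap after word 14.)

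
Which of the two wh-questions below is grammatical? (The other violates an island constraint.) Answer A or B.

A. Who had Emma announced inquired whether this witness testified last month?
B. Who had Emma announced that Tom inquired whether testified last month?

In B, the wh-phrase is extracted from inside a wh-island (introduced by "whether"), which blocks movement.
In A, the extraction path crosses only that-complement boundaries, which are transparent.
So A is grammatical.

A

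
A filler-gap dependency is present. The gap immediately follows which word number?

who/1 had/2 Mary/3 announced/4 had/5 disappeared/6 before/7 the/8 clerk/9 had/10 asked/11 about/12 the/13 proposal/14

4

The displaced element is "who" (word 1).
It is linked across 1 clause boundary (Ø).
It functions as the subject of "disappeared", so the gap sits immediately after word 4 ("announced").
Base order: Mary had announced who had disappeared before the clerk had asked about the proposal.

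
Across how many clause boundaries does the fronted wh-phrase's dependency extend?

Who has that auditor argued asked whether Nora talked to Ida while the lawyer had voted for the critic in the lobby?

1

"who" is extracted from the subject of "asked".
Boundaries crossed, outermost first: [Ø] — 1 in total.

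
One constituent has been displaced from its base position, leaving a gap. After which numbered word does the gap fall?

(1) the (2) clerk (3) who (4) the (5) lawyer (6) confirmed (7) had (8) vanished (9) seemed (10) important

The displaced element is "the clerk" (word 2).
It is linked across 1 clause boundary (Ø).
It functions as the subject of "vanished", so the gap sits immediately after word 6 ("confirmed").
Base order: The lawyer confirmed the clerk had vanished.

6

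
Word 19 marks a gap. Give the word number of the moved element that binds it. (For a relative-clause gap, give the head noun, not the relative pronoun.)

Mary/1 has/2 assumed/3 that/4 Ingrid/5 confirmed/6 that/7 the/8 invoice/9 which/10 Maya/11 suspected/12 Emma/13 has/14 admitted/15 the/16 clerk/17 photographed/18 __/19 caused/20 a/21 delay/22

The gap at 19 is the object of "photographed", inside a relative clause.
The relative pronoun is "which" (word 10); it is bound by the head noun immediately before it.
Its filler is the head noun "invoice", at word 9.

9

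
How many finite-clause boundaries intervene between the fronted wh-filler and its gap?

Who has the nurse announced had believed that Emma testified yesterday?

1

"who" is extracted from the subject of "believed".
Boundaries crossed, outermost first: [Ø] — 1 in total.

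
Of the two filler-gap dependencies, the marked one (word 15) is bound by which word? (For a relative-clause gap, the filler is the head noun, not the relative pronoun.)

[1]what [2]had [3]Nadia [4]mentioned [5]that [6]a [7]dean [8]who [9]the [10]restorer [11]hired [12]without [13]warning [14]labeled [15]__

1

The marked gap is the direct object of "labeled".
Its filler is the fronted wh-phrase "what", at word 1.
(The other dependency links word 7 to a gap after word 11.)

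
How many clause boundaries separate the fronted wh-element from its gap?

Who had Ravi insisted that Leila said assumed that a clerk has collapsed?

"who" is extracted from the subject of "assumed".
Boundaries crossed, outermost first: [that], [Ø] — 2 in total.

2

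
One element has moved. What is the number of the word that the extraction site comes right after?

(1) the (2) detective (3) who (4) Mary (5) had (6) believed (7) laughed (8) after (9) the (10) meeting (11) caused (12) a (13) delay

The displaced element is "the detective" (word 2).
It is linked across 1 clause boundary (Ø).
It functions as the subject of "laughed", so the gap sits immediately after word 6 ("believed").
Base order: Mary had believed the detective laughed after the meeting.

6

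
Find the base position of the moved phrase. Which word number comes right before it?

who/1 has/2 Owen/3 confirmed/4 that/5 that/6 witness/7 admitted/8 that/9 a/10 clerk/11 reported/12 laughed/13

The displaced element is "who" (word 1).
It is linked across 3 clause boundaries (that → that → Ø).
It functions as the subject of "laughed", so the gap sits immediately after word 12 ("reported").
Base order: Owen has confirmed that that witness admitted that a clerk reported that who laughed.

12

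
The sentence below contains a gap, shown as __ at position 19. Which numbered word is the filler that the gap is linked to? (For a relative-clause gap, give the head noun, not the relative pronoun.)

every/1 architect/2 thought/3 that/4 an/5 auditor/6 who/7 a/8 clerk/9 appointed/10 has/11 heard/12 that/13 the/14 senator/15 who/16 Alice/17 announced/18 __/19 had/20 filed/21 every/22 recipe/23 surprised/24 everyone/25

15

The gap at 19 is the subject of "filed", inside a relative clause.
The relative pronoun is "who" (word 16); it is bound by the head noun immediately before it.
Its filler is the head noun "senator", at word 15.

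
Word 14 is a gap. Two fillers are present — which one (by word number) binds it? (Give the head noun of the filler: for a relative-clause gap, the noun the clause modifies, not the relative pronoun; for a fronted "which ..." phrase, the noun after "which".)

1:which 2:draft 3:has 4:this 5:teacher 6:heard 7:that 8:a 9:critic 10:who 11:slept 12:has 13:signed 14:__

2

The marked gap is the direct object of "signed".
Its filler is the fronted wh-phrase "which draft", at word 2.
(The other dependency links word 9 to a gap after word 10.)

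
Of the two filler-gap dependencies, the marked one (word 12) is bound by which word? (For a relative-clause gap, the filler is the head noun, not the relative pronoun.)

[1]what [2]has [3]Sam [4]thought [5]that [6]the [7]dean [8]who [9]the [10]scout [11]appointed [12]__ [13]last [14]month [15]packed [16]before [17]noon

7

The marked gap is inside the relative clause, the direct object of "appointed".
Its filler is the head noun "dean" (via "who"), at word 7.
(The other dependency links word 1 to a gap after word 15.)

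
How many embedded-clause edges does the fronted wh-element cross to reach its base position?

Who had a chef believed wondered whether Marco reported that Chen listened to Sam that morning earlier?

1

"who" is extracted from the subject of "wondered".
Boundaries crossed, outermost first: [Ø] — 1 in total.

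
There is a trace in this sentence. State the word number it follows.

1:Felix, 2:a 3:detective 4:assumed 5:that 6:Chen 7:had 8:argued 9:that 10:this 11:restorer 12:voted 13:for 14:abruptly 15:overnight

13

The displaced element is "Felix" (word 1).
It is linked across 2 clause boundaries (that → that).
It functions as the object of the preposition "for" of "voted", so the gap sits immediately after word 13 ("for").
Base order: A detective assumed that Chen had argued that this restorer voted for Felix abruptly overnight.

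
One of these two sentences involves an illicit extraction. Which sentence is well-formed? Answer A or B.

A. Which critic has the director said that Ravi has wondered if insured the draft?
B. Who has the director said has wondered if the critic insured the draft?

In A, the wh-phrase is extracted from inside a wh-island (introduced by "if"), which blocks movement.
In B, the extraction path crosses only that-complement boundaries, which are transparent.
So B is grammatical.

B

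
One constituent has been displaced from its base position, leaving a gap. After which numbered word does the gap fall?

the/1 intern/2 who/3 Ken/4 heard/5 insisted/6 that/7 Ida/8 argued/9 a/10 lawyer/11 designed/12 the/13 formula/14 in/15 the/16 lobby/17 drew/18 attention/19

The displaced element is "the intern" (word 2).
It is linked across 1 clause boundary (Ø).
It functions as the subject of "insisted", so the gap sits immediately after word 5 ("heard").
Base order: Ken heard that the intern insisted that Ida argued a lawyer designed the formula in the lobby.

5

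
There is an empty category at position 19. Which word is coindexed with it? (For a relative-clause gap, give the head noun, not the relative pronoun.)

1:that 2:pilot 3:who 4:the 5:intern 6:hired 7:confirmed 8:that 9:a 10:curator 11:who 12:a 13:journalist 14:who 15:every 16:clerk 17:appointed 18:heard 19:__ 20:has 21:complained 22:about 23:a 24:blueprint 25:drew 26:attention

The gap at 19 is the subject of "complained", inside a relative clause.
The relative pronoun is "who" (word 11); it is bound by the head noun immediately before it.
Its filler is the head noun "curator", at word 10.

10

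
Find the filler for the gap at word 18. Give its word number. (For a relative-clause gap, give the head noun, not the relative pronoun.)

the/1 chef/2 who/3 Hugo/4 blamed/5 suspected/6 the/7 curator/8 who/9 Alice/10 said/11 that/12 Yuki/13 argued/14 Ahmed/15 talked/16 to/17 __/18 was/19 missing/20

8

The gap at 18 is the prepositional object of "talked", inside a relative clause.
The relative pronoun is "who" (word 9); it is bound by the head noun immediately before it.
Its filler is the head noun "curator", at word 8.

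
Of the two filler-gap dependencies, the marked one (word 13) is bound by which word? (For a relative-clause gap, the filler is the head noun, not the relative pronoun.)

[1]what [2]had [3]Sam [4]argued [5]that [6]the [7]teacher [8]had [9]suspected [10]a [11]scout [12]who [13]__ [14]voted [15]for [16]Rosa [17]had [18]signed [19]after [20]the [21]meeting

11

The marked gap is inside the relative clause, the subject of "voted".
Its filler is the head noun "scout" (via "who"), at word 11.
(The other dependency links word 1 to a gap after word 18.)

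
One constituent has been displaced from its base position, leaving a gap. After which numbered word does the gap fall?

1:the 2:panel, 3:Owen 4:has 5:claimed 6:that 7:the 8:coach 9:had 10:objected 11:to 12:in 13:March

The displaced element is "the panel" (word 2).
It is linked across 1 clause boundary (that).
It functions as the object of the preposition "to" of "objected", so the gap sits immediately after word 11 ("to").
Base order: Owen has claimed that the coach had objected to the panel in March.

11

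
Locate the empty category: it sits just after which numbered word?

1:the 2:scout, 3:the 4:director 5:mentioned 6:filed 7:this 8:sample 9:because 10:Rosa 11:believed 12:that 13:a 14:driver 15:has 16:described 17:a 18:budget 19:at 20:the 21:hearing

The displaced element is "the scout" (word 2).
It is linked across 1 clause boundary (Ø).
It functions as the subject of "filed", so the gap sits immediately after word 5 ("mentioned").
Base order: The director mentioned that the scout filed this sample because Rosa believed that a driver has described a budget at the hearing.

5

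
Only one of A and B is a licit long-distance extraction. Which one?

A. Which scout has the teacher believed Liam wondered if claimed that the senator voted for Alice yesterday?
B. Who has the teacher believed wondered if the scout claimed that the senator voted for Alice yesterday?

B

In A, the wh-phrase is extracted from inside a wh-island (introduced by "if"), which blocks movement.
In B, the extraction path crosses only that-complement boundaries, which are transparent.
So B is grammatical.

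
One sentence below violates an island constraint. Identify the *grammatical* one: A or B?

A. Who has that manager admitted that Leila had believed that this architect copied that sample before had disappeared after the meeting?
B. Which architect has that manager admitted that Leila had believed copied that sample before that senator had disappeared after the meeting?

In A, the wh-phrase is extracted from inside an adjunct island (introduced by "before"), which blocks movement.
In B, the extraction path crosses only that-complement boundaries, which are transparent.
So B is grammatical.

B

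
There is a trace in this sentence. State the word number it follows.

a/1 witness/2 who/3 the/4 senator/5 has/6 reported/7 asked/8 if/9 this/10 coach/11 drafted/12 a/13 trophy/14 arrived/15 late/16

7

The displaced element is "a witness" (word 2).
It is linked across 1 clause boundary (Ø).
It functions as the subject of "asked", so the gap sits immediately after word 7 ("reported").
Base order: The senator has reported a witness asked if this coach drafted a trophy.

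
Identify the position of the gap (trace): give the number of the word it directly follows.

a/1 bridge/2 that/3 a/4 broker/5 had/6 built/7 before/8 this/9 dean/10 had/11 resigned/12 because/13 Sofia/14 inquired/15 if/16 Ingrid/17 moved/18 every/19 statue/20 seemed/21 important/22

7

The displaced element is "a bridge" (word 2).
It functions as the direct object of "built", so the gap sits immediately after word 7 ("built").
Base order: A broker had built a bridge before this dean had resigned because Sofia inquired if Ingrid moved every statue.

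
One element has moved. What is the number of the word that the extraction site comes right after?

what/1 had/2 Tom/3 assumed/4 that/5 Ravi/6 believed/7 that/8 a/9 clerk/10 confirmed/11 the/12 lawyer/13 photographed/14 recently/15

The displaced element is "what" (word 1).
It is linked across 3 clause boundaries (that → that → Ø).
It functions as the direct object of "photographed", so the gap sits immediately after word 14 ("photographed").
Base order: Tom had assumed that Ravi believed that a clerk confirmed the lawyer photographed what recently.

14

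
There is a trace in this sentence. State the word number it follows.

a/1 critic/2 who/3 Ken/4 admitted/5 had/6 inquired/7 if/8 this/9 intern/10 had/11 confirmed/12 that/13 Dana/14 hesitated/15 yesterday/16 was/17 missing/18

The displaced element is "a critic" (word 2).
It is linked across 1 clause boundary (Ø).
It functions as the subject of "inquired", so the gap sits immediately after word 5 ("admitted").
Base order: Ken admitted that a critic had inquired if this intern had confirmed that Dana hesitated yesterday.

5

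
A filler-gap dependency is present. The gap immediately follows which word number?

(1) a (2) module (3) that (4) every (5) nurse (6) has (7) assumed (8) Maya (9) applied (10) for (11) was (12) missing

The displaced element is "a module" (word 2).
It is linked across 1 clause boundary (Ø).
It functions as the object of the preposition "for" of "applied", so the gap sits immediately after word 10 ("for").
Base order: Every nurse has assumed Maya applied for a module.

10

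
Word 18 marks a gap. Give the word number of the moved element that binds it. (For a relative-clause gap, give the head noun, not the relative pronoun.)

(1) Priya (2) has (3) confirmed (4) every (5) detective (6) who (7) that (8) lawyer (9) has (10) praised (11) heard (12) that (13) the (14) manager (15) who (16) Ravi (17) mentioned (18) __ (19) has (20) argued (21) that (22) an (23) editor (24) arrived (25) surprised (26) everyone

14

The gap at 18 is the subject of "argued", inside a relative clause.
The relative pronoun is "who" (word 15); it is bound by the head noun immediately before it.
Its filler is the head noun "manager", at word 14.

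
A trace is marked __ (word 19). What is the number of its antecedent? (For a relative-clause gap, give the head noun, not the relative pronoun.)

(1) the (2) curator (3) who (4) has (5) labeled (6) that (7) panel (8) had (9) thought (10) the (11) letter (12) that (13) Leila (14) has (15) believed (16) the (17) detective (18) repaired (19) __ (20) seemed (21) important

The gap at 19 is the object of "repaired", inside a relative clause.
The relative pronoun is "that" (word 12); it is bound by the head noun immediately before it.
Its filler is the head noun "letter", at word 11.

11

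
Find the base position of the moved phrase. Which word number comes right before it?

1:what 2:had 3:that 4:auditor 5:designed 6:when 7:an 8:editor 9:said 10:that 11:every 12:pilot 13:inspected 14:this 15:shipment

The displaced element is "what" (word 1).
It functions as the direct object of "designed", so the gap sits immediately after word 5 ("designed").
Base order: That auditor had designed what when an editor said that every pilot inspected this shipment.

5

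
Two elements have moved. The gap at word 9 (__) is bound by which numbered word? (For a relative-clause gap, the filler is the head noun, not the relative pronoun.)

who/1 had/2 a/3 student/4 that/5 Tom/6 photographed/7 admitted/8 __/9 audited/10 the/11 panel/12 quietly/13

The marked gap is the subject of "audited".
Its filler is the fronted wh-phrase "who", at word 1.
(The other dependency links word 4 to a gap after word 7.)

1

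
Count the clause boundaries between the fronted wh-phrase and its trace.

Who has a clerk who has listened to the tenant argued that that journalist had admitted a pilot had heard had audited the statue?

3

"who" is extracted from the subject of "audited".
Boundaries crossed, outermost first: [that], [Ø], [Ø] — 3 in total.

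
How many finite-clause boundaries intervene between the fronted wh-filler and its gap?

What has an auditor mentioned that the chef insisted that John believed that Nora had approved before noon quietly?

3

"what" is extracted from the object of "approved".
Boundaries crossed, outermost first: [that], [that], [that] — 3 in total.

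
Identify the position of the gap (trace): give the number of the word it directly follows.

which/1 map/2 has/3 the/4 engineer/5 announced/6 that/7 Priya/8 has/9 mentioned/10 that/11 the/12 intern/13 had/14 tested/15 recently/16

15

The displaced element is "which map" (word 2).
It is linked across 2 clause boundaries (that → that).
It functions as the direct object of "tested", so the gap sits immediately after word 15 ("tested").
Base order: The engineer has announced that Priya has mentioned that the intern had tested which map recently.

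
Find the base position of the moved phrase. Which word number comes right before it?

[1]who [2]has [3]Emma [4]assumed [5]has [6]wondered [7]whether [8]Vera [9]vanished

The displaced element is "who" (word 1).
It is linked across 1 clause boundary (Ø).
It functions as the subject of "wondered", so the gap sits immediately after word 4 ("assumed").
Base order: Emma has assumed that who has wondered whether Vera vanished.

4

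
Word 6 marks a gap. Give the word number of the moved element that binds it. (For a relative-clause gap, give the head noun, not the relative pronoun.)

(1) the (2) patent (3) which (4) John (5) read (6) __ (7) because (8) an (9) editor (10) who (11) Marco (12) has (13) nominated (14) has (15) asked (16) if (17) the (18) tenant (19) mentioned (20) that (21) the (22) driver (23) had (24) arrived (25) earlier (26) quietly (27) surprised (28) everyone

2

The gap at 6 is the object of "read", inside a relative clause.
The relative pronoun is "which" (word 3); it is bound by the head noun immediately before it.
Its filler is the head noun "patent", at word 2.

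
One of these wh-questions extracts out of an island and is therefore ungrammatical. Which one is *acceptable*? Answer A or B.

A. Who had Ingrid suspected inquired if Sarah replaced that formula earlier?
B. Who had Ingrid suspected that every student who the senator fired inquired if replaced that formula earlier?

A

In B, the wh-phrase is extracted from inside a wh-island (introduced by "if"), which blocks movement.
In A, the extraction path crosses only that-complement boundaries, which are transparent.
So A is grammatical.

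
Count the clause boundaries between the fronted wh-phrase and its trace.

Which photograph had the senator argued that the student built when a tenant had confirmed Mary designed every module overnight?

"which photograph" is extracted from the object of "built".
Boundaries crossed, outermost first: [that] — 1 in total.

1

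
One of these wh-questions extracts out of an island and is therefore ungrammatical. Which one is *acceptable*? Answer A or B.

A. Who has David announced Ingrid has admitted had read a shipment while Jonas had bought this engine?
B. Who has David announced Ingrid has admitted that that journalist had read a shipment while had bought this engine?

A

In B, the wh-phrase is extracted from inside an adjunct island (introduced by "while"), which blocks movement.
In A, the extraction path crosses only that-complement boundaries, which are transparent.
So A is grammatical.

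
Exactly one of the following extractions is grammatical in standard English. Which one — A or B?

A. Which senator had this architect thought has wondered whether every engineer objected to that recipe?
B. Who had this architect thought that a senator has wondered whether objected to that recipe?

A

In B, the wh-phrase is extracted from inside a wh-island (introduced by "whether"), which blocks movement.
In A, the extraction path crosses only that-complement boundaries, which are transparent.
So A is grammatical.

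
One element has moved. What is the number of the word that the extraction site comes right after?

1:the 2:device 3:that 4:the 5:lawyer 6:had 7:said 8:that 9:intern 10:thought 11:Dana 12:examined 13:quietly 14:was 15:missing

12

The displaced element is "the device" (word 2).
It is linked across 2 clause boundaries (Ø → Ø).
It functions as the direct object of "examined", so the gap sits immediately after word 12 ("examined").
Base order: The lawyer had said that intern thought Dana examined the device quietly.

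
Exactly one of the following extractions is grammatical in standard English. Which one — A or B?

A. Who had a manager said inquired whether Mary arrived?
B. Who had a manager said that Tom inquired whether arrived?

In B, the wh-phrase is extracted from inside a wh-island (introduced by "whether"), which blocks movement.
In A, the extraction path crosses only that-complement boundaries, which are transparent.
So A is grammatical.

A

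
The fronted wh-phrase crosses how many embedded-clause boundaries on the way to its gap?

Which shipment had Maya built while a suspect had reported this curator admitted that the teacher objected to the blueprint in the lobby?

"which shipment" originates inside the matrix clause — no clause boundary is crossed.

0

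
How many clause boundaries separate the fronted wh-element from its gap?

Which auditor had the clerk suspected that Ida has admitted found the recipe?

"which auditor" is extracted from the subject of "found".
Boundaries crossed, outermost first: [that], [Ø] — 2 in total.

2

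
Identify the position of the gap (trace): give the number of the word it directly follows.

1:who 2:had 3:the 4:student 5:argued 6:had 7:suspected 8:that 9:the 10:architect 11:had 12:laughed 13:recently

The displaced element is "who" (word 1).
It is linked across 1 clause boundary (Ø).
It functions as the subject of "suspected", so the gap sits immediately after word 5 ("argued").
Base order: The student had argued that who had suspected that the architect had laughed recently.

5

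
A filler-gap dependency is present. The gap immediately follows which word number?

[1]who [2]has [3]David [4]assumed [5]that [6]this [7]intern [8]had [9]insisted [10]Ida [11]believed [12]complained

The displaced element is "who" (word 1).
It is linked across 3 clause boundaries (that → Ø → Ø).
It functions as the subject of "complained", so the gap sits immediately after word 11 ("believed").
Base order: David has assumed that this intern had insisted Ida believed who complained.

11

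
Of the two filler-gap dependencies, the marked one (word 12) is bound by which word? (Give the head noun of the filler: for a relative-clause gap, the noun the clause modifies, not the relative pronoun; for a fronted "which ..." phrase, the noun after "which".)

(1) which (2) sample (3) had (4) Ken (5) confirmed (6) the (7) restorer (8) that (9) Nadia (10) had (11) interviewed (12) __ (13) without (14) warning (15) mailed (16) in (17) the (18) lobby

7

The marked gap is inside the relative clause, the direct object of "interviewed".
Its filler is the head noun "restorer" (via "that"), at word 7.
(The other dependency links word 2 to a gap after word 15.)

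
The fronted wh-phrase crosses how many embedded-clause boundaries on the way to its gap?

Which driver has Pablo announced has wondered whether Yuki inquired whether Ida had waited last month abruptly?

"which driver" is extracted from the subject of "wondered".
Boundaries crossed, outermost first: [Ø] — 1 in total.

1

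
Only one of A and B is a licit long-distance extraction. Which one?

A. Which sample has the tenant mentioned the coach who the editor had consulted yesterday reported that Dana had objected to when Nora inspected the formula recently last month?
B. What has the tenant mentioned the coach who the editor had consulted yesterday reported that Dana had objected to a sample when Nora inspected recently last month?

In B, the wh-phrase is extracted from inside an adjunct island (introduced by "when"), which blocks movement.
In A, the extraction path crosses only that-complement boundaries, which are transparent.
So A is grammatical.

A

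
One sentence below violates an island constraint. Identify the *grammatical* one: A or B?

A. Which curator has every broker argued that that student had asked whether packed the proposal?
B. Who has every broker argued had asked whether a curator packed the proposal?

B

In A, the wh-phrase is extracted from inside a wh-island (introduced by "whether"), which blocks movement.
In B, the extraction path crosses only that-complement boundaries, which are transparent.
So B is grammatical.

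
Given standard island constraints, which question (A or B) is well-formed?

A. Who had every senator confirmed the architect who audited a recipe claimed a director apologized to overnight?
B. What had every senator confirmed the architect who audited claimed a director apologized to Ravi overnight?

A

In B, the wh-phrase is extracted from inside a complex-NP island (relative clause) (introduced by "who"), which blocks movement.
In A, the extraction path crosses only that-complement boundaries, which are transparent.
So A is grammatical.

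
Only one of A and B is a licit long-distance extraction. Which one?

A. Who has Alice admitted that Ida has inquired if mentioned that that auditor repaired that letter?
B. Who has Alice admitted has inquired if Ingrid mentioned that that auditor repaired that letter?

B

In A, the wh-phrase is extracted from inside a wh-island (introduced by "if"), which blocks movement.
In B, the extraction path crosses only that-complement boundaries, which are transparent.
So B is grammatical.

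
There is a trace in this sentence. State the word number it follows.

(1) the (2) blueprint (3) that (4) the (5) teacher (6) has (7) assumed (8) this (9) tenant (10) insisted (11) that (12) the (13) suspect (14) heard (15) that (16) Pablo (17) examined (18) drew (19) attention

17

The displaced element is "the blueprint" (word 2).
It is linked across 3 clause boundaries (Ø → that → that).
It functions as the direct object of "examined", so the gap sits immediately after word 17 ("examined").
Base order: The teacher has assumed this tenant insisted that the suspect heard that Pablo examined the blueprint.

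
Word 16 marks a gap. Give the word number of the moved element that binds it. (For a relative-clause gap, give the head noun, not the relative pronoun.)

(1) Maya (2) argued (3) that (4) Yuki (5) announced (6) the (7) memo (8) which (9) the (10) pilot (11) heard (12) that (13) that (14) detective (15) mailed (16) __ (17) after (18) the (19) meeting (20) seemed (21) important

7

The gap at 16 is the object of "mailed", inside a relative clause.
The relative pronoun is "which" (word 8); it is bound by the head noun immediately before it.
Its filler is the head noun "memo", at word 7.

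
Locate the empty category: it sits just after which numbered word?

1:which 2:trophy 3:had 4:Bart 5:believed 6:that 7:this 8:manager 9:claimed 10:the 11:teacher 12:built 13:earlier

The displaced element is "which trophy" (word 2).
It is linked across 2 clause boundaries (that → Ø).
It functions as the direct object of "built", so the gap sits immediately after word 12 ("built").
Base order: Bart had believed that this manager claimed the teacher built which trophy earlier.

12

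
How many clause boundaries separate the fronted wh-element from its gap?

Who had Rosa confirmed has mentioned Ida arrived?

1

"who" is extracted from the subject of "mentioned".
Boundaries crossed, outermost first: [Ø] — 1 in total.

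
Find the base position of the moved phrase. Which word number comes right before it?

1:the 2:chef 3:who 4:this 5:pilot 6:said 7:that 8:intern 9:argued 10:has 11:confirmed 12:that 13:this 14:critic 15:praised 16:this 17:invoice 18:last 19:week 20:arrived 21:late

The displaced element is "the chef" (word 2).
It is linked across 2 clause boundaries (Ø → Ø).
It functions as the subject of "confirmed", so the gap sits immediately after word 9 ("argued").
Base order: This pilot said that intern argued that the chef has confirmed that this critic praised this invoice last week.

9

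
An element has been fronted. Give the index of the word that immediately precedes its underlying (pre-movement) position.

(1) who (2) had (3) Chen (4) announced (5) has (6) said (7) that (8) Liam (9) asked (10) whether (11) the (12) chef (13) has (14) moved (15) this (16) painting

4

The displaced element is "who" (word 1).
It is linked across 1 clause boundary (Ø).
It functions as the subject of "said", so the gap sits immediately after word 4 ("announced").
Base order: Chen had announced that who has said that Liam asked whether the chef has moved this painting.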